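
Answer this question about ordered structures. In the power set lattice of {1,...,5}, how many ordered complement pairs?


Complement pair (a,b): a meet b = bottom, a join b = top.
Here: A intersect B = {} and A union B = {1,...,5}.
Pairs found: ({},{1,2,3,4,5}), ({1},{2,3,4,5}), ({2},{1,3,4,5}), ({3},{1,2,4,5}), ... (28 more)
Total ordered pairs: 32


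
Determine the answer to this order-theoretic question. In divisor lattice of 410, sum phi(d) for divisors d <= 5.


Divisors of 410 up to 5: [1, 2, 5]
phi values: [1, 1, 4]
Sum = 6


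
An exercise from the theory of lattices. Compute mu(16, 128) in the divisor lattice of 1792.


In a divisor lattice, mu(a,b) = mu(b/a) where mu is the classical Mobius function.
b/a = 128/16 = 8
Prime factorization of 8: primes [2]
8 is not squarefree, so mu(8) = 0


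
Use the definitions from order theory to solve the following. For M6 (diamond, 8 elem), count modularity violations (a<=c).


Modular law: if a <= c then a v (b ^ c) = (a v b) ^ c.
Check all triples (a,b,c) with a <= c among 8 elements.
This lattice is modular (diamonds M_m and their chain-products are modular).
Total violating triples: 0


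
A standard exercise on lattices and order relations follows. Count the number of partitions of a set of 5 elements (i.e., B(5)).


B(n) = number of set partitions of an n-element set.
B(n) satisfies the recurrence: B(n+1) = sum_k C(n,k)*B(k).
B(5) = 52


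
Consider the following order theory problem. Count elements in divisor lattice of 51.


Divisors of 51: [1, 3, 17, 51]
Count: 4


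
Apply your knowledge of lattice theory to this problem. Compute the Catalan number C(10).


C(n) = C(2n, n) / (n+1).
C(20, 10) = 184756
C(10) = 184756 / 11 = 16796


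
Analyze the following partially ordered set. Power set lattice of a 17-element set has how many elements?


Power set = 2^n.
2^17 = 131072


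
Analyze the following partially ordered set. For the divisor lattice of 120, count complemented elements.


An element a is complemented if some b has a meet b = bottom, a join b = top.
a is complemented iff gcd(a, n/a)=1, i.e. a is a unitary divisor of 120.
Complemented elements: 1, 3, 5, 8, 15, 24, ... (2 more)
Count: 8


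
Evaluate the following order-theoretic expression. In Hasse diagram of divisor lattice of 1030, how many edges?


A cover relation a -< b holds when a < b with no c strictly between.
Cover relations:
  1 -< 2
  1 -< 5
  1 -< 103
  2 -< 10
  2 -< 206
  5 -< 10
  5 -< 515
  10 -< 1030
  ...4 more
Total: 12


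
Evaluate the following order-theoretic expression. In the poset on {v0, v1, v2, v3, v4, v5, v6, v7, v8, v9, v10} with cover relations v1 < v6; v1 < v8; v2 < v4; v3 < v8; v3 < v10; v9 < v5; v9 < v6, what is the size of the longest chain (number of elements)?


A chain is a totally ordered subset; we count the number of elements in a maximum chain.
Compute, for each element x, the size of the longest chain ending at x:
  v0: 1
  v1: 1
  v2: 1
  v3: 1
  v7: 1
  v9: 1
  ...
A maximum chain: v2 < v4
Number of elements in the longest chain: 2


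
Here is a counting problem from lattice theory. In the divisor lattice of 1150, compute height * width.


Height = length of longest chain minus 1; width = size of largest antichain.
A maximum chain: 1 | 23 | 115 | 575 | 1150  (height 4).
A maximum antichain: {10, 25, 46, 115}  (width 4).
Product = 4 * 4 = 16


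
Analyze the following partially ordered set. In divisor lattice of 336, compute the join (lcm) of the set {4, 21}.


In a divisor lattice, join = lcm (least common multiple).
Compute lcm iteratively: start with first element, then lcm(current, next).
Elements: [4, 21]
lcm(4,21) = 84
Final lcm = 84


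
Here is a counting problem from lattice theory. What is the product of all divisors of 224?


Divisors of 224: [1, 2, 4, 7, 8, 14, 16, 28, 32, 56, 112, 224]
Product = n^(d(n)/2) = 224^(12/2)
Product = 126324651851776


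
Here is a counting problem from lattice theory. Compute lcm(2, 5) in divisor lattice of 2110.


In a divisor lattice, join = lcm (least common multiple).
gcd(2,5) = 1
lcm(2,5) = 2*5/gcd = 10/1 = 10


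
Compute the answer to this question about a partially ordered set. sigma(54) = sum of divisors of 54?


sigma(n) = sum of divisors.
Divisors of 54: [1, 2, 3, 6, 9, 18, 27, 54]
Sum = 120


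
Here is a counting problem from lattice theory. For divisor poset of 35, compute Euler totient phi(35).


phi(n) = n * prod_{p|n} (1 - 1/p).
Prime divisors of 35: [5, 7]
phi(35) = 35 * (1 - 1/5) * (1 - 1/7)
phi(35) = 24


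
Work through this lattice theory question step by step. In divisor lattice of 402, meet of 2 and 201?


In a divisor lattice, meet = gcd (greatest common divisor).
By Euclidean algorithm or factoring: gcd(2,201) = 1


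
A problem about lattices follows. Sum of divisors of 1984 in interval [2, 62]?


Interval [2,62] in divisors of 1984: [2, 62]
Sum = 64


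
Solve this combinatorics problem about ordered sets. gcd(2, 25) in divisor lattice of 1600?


Meet=gcd.
gcd(2,25)=1


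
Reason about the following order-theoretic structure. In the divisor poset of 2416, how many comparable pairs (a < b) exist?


A comparable pair {a,b} has a < b or b < a in the order.
Count unordered pairs where one element is strictly below the other.
Examples: {1,2}, {1,4}, {1,8}, {1,16}, ...
Total comparable pairs: 35


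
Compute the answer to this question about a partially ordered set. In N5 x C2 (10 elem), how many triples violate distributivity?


Distributive law: a ^ (b v c) = (a ^ b) v (a ^ c).
Check all 10^3 = 1000 ordered triples (a,b,c).
  e.g. a=(b,0), b=(a,0), c=(c,0): lhs=(b,0) != rhs=(a,0)
  e.g. a=(b,0), b=(a,0), c=(c,1): lhs=(b,0) != rhs=(a,0)
Total violating triples: 16


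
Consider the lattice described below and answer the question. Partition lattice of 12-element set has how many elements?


B(n) = number of set partitions of an n-element set.
B(n) satisfies the recurrence: B(n+1) = sum_k C(n,k)*B(k).
B(12) = 4213597


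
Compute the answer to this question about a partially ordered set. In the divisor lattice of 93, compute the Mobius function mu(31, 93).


In a divisor lattice, mu(a,b) = mu(b/a) where mu is the classical Mobius function.
b/a = 93/31 = 3
Prime factorization of 3: primes [3]
3 is squarefree with 1 prime factor(s), so mu(3) = (-1)^1 = -1


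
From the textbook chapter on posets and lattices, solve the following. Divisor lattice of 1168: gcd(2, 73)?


Meet=gcd.
gcd(2,73)=1


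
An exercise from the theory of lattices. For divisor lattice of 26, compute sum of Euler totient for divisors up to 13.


Divisors of 26 up to 13: [1, 2, 13]
phi values: [1, 1, 12]
Sum = 14


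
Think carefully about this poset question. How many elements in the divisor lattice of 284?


Divisors of 284: [1, 2, 4, 71, 142, 284]
Count: 6


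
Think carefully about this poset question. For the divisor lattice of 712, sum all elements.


sigma(n) = sum of divisors.
Divisors of 712: [1, 2, 4, 8, 89, 178, 356, 712]
Sum = 1350


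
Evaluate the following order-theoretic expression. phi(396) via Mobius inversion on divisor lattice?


phi(n) = n * prod_{p|n} (1 - 1/p).
Prime divisors of 396: [2, 3, 11]
phi(396) = 396 * (1 - 1/2) * (1 - 1/3) * (1 - 1/11)
phi(396) = 120


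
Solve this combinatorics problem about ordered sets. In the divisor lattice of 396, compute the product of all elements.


Divisors of 396: [1, 2, 3, 4, 6, 9, 11, 12, 18, 22, 33, 36, 44, 66, 99, 132, 198, 396]
Product = n^(d(n)/2) = 396^(18/2)
Product = 239473065324351559827456


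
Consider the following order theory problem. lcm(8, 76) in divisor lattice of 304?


Join=lcm.
gcd(8,76)=4
lcm=152


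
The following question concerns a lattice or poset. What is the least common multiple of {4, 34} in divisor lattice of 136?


In a divisor lattice, join = lcm (least common multiple).
Compute lcm iteratively: start with first element, then lcm(current, next).
Elements: [4, 34]
lcm(4,34) = 68
Final lcm = 68


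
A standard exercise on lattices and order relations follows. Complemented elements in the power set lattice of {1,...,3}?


An element a is complemented if some b has a meet b = bottom, a join b = top.
every subset A has complement S\A, so all elements are complemented.
Complemented elements: {}, {1}, {2}, {3}, {1,2}, {1,3}, ... (2 more)
Count: 8


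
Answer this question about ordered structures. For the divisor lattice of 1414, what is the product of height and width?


Height = length of longest chain minus 1; width = size of largest antichain.
A maximum chain: 1 | 101 | 707 | 1414  (height 3).
A maximum antichain: {2, 7, 101}  (width 3).
Product = 3 * 3 = 9


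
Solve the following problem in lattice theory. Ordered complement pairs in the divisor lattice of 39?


Complement pair (a,b): a meet b = bottom, a join b = top.
Here: gcd(a,b)=1 and lcm(a,b)=39, i.e. a*b=39 with a,b coprime.
Pairs found: (1,39), (3,13), (13,3), (39,1)
Total ordered pairs: 4


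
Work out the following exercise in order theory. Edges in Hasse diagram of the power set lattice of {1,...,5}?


A cover relation a -< b holds when a < b with no c strictly between.
Cover relations:
  {} -< {1}
  {} -< {2}
  {} -< {3}
  {} -< {4}
  {} -< {5}
  {1} -< {1,2}
  {1} -< {1,3}
  {1} -< {1,4}
  ...72 more
Total: 80


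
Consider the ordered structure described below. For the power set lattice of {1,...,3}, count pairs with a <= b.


The order relation is {(a,b) : a <= b}, reflexive so it includes (a,a).
Examples: ({},{}), ({},{1,2}), ({},{1,2,3}), ({},{1,3}), ({},{1}), ...
Total ordered pairs: 27


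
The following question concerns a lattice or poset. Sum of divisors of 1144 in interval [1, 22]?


Interval [1,22] in divisors of 1144: [1, 2, 11, 22]
Sum = 36


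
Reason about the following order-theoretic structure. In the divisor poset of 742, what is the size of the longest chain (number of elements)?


A chain is a totally ordered subset; we count the number of elements in a maximum chain.
Compute, for each element x, the size of the longest chain ending at x:
  1: 1
  2: 2
  7: 2
  53: 2
  14: 3
  106: 3
  ...
A maximum chain: 1 < 2 < 14 < 742
Number of elements in the longest chain: 4


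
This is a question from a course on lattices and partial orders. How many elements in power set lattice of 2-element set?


Power set = 2^n.
2^2 = 4


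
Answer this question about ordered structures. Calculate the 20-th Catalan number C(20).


C(n) = C(2n, n) / (n+1).
C(40, 20) = 137846528820
C(20) = 137846528820 / 21 = 6564120420


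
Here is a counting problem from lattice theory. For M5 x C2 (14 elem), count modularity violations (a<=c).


Modular law: if a <= c then a v (b ^ c) = (a v b) ^ c.
Check all triples (a,b,c) with a <= c among 14 elements.
This lattice is modular (diamonds M_m and their chain-products are modular).
Total violating triples: 0


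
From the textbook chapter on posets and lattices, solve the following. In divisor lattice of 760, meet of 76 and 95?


In a divisor lattice, meet = gcd (greatest common divisor).
By Euclidean algorithm or factoring: gcd(76,95) = 19


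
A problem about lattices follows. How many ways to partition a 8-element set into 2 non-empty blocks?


S(n,k) = k*S(n-1,k) + S(n-1,k-1).
S(7,2) = 63, S(7,1) = 1
S(8,2) = 2*63 + 1 = 126 + 1
S(8,2) = 127


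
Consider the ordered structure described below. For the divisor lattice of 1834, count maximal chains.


A maximal chain goes from the minimum element to a maximal element via cover relations.
Counting all min-to-max paths in the cover graph.
Total maximal chains: 6


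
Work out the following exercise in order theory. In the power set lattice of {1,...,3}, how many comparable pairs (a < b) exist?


A comparable pair {a,b} has a < b or b < a in the order.
Count unordered pairs where one element is strictly below the other.
Examples: {{},{1}}, {{},{2}}, {{},{3}}, {{},{1,2}}, ...
Total comparable pairs: 19


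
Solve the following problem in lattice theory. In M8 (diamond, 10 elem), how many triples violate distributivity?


Distributive law: a ^ (b v c) = (a ^ b) v (a ^ c).
Check all 10^3 = 1000 ordered triples (a,b,c).
  e.g. a=a1, b=a2, c=a3: lhs=a1 != rhs=0
  e.g. a=a1, b=a2, c=a4: lhs=a1 != rhs=0
Total violating triples: 336


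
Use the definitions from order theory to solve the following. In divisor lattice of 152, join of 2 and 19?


In a divisor lattice, join = lcm (least common multiple).
gcd(2,19) = 1
lcm(2,19) = 2*19/gcd = 38/1 = 38


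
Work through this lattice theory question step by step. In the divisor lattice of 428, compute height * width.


Height = length of longest chain minus 1; width = size of largest antichain.
A maximum chain: 1 | 107 | 214 | 428  (height 3).
A maximum antichain: {2, 107}  (width 2).
Product = 3 * 2 = 6


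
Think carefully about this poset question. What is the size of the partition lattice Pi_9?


B(n) = number of set partitions of an n-element set.
B(n) satisfies the recurrence: B(n+1) = sum_k C(n,k)*B(k).
B(9) = 21147


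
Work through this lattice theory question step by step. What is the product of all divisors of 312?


Divisors of 312: [1, 2, 3, 4, 6, 8, 12, 13, 24, 26, 39, 52, 78, 104, 156, 312]
Product = n^(d(n)/2) = 312^(16/2)
Product = 89791815397090000896


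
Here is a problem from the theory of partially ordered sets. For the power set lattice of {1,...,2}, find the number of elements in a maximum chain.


A chain is a totally ordered subset; we count the number of elements in a maximum chain.
Compute, for each element x, the size of the longest chain ending at x:
  {}: 1
  {1}: 2
  {2}: 2
  {1,2}: 3
A maximum chain: {} < {1} < {1,2}
Number of elements in the longest chain: 3


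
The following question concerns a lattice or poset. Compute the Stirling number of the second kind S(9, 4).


S(n,k) = k*S(n-1,k) + S(n-1,k-1).
S(8,4) = 1701, S(8,3) = 966
S(9,4) = 4*1701 + 966 = 6804 + 966
S(9,4) = 7770


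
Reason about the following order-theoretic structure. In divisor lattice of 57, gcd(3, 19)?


Meet=gcd.
gcd(3,19)=1


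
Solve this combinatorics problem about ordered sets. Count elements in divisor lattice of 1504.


Divisors of 1504: [1, 2, 4, 8, 16, 32, 47, 94, 188, 376, 752, 1504]
Count: 12


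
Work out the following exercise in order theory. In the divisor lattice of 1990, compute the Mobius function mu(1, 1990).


In a divisor lattice, mu(a,b) = mu(b/a) where mu is the classical Mobius function.
b/a = 1990/1 = 1990
Prime factorization of 1990: primes [2, 5, 199]
1990 is squarefree with 3 prime factor(s), so mu(1990) = (-1)^3 = -1


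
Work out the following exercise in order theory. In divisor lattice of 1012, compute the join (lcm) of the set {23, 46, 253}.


In a divisor lattice, join = lcm (least common multiple).
Compute lcm iteratively: start with first element, then lcm(current, next).
Elements: [23, 46, 253]
lcm(23,46) = 46
lcm(46,253) = 506
Final lcm = 506


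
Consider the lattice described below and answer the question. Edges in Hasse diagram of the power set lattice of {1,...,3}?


A cover relation a -< b holds when a < b with no c strictly between.
Cover relations:
  {} -< {1}
  {} -< {2}
  {} -< {3}
  {1} -< {1,2}
  {1} -< {1,3}
  {2} -< {1,2}
  {2} -< {2,3}
  {3} -< {1,3}
  ...4 more
Total: 12


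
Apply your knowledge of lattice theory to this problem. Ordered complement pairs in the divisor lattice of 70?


Complement pair (a,b): a meet b = bottom, a join b = top.
Here: gcd(a,b)=1 and lcm(a,b)=70, i.e. a*b=70 with a,b coprime.
Pairs found: (1,70), (2,35), (5,14), (7,10), ... (4 more)
Total ordered pairs: 8


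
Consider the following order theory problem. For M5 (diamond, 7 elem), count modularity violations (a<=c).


Modular law: if a <= c then a v (b ^ c) = (a v b) ^ c.
Check all triples (a,b,c) with a <= c among 7 elements.
This lattice is modular (diamonds M_m and their chain-products are modular).
Total violating triples: 0


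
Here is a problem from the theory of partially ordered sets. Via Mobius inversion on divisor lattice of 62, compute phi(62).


phi(n) = n * prod_{p|n} (1 - 1/p).
Prime divisors of 62: [2, 31]
phi(62) = 62 * (1 - 1/2) * (1 - 1/31)
phi(62) = 30


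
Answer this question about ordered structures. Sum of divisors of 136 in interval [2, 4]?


Interval [2,4] in divisors of 136: [2, 4]
Sum = 6


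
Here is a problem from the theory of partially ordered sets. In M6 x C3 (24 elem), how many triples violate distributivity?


Distributive law: a ^ (b v c) = (a ^ b) v (a ^ c).
Check all 24^3 = 13824 ordered triples (a,b,c).
  e.g. a=(a1,0), b=(a2,0), c=(a3,0): lhs=(a1,0) != rhs=(0,0)
  e.g. a=(a1,0), b=(a2,0), c=(a3,1): lhs=(a1,0) != rhs=(0,0)
Total violating triples: 3240


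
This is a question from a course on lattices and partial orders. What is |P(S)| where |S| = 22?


Power set = 2^n.
2^22 = 4194304


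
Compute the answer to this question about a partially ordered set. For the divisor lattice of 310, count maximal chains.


A maximal chain goes from the minimum element to a maximal element via cover relations.
Counting all min-to-max paths in the cover graph.
Total maximal chains: 6


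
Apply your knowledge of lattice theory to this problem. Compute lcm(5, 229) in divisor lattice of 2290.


In a divisor lattice, join = lcm (least common multiple).
gcd(5,229) = 1
lcm(5,229) = 5*229/gcd = 1145/1 = 1145


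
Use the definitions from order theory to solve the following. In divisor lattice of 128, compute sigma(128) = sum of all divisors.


sigma(n) = sum of divisors.
Divisors of 128: [1, 2, 4, 8, 16, 32, 64, 128]
Sum = 255


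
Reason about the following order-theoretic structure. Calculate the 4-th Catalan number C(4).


C(n) = C(2n, n) / (n+1).
C(8, 4) = 70
C(4) = 70 / 5 = 14


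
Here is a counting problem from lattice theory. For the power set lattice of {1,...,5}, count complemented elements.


An element a is complemented if some b has a meet b = bottom, a join b = top.
every subset A has complement S\A, so all elements are complemented.
Complemented elements: {}, {1}, {2}, {3}, {4}, {5}, ... (26 more)
Count: 32


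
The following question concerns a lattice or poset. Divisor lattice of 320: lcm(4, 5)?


Join=lcm.
gcd(4,5)=1
lcm=20


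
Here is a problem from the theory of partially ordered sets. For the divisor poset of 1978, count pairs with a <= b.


The order relation is {(a,b) : a <= b}, reflexive so it includes (a,a).
Examples: (1,1), (1,1978), (1,2), (1,23), (1,43), ...
Total ordered pairs: 27


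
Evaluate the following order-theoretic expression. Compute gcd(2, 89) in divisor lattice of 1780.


In a divisor lattice, meet = gcd (greatest common divisor).
By Euclidean algorithm or factoring: gcd(2,89) = 1


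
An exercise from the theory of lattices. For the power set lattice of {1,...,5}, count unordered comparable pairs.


A comparable pair {a,b} has a < b or b < a in the order.
Count unordered pairs where one element is strictly below the other.
Examples: {{},{1}}, {{},{2}}, {{},{3}}, {{},{4}}, ...
Total comparable pairs: 211


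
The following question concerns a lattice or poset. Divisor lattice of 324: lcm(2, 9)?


Join=lcm.
gcd(2,9)=1
lcm=18


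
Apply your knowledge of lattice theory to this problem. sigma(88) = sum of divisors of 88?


sigma(n) = sum of divisors.
Divisors of 88: [1, 2, 4, 8, 11, 22, 44, 88]
Sum = 180


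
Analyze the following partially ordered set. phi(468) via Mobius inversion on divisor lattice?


phi(n) = n * prod_{p|n} (1 - 1/p).
Prime divisors of 468: [2, 3, 13]
phi(468) = 468 * (1 - 1/2) * (1 - 1/3) * (1 - 1/13)
phi(468) = 144


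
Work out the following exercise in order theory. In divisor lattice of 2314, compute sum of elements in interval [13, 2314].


Interval [13,2314] in divisors of 2314: [13, 26, 1157, 2314]
Sum = 3510


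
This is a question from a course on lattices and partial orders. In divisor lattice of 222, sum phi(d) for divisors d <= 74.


Divisors of 222 up to 74: [1, 2, 3, 6, 37, 74]
phi values: [1, 1, 2, 2, 36, 36]
Sum = 78


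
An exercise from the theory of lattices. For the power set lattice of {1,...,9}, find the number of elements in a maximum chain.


A chain is a totally ordered subset; we count the number of elements in a maximum chain.
Compute, for each element x, the size of the longest chain ending at x:
  {}: 1
  {1}: 2
  {2}: 2
  {3}: 2
  {4}: 2
  {5}: 2
  ...
A maximum chain: {} < {1} < {1,2} < {1,2,3} < {1,2,3,4} < {1,2,3,4,5} < {1,2,3,4,5,6} < {1,2,3,4,5,6,7} < {1,2,3,4,5,6,7,8} < {1,2,3,4,5,6,7,8,9}
Number of elements in the longest chain: 10


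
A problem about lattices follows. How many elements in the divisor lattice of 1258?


Divisors of 1258: [1, 2, 17, 34, 37, 74, 629, 1258]
Count: 8


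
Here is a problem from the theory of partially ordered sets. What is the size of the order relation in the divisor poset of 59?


The order relation is {(a,b) : a <= b}, reflexive so it includes (a,a).
Examples: (1,1), (1,59), (59,59)
Total ordered pairs: 3


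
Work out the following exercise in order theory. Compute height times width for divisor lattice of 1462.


Height = length of longest chain minus 1; width = size of largest antichain.
A maximum chain: 1 | 43 | 731 | 1462  (height 3).
A maximum antichain: {2, 17, 43}  (width 3).
Product = 3 * 3 = 9


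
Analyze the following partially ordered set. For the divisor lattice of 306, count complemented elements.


An element a is complemented if some b has a meet b = bottom, a join b = top.
a is complemented iff gcd(a, n/a)=1, i.e. a is a unitary divisor of 306.
Complemented elements: 1, 2, 9, 17, 18, 34, ... (2 more)
Count: 8


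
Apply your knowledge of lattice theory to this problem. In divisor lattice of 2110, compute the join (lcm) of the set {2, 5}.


In a divisor lattice, join = lcm (least common multiple).
Compute lcm iteratively: start with first element, then lcm(current, next).
Elements: [2, 5]
lcm(2,5) = 10
Final lcm = 10


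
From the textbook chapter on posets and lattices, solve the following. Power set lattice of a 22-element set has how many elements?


Power set = 2^n.
2^22 = 4194304


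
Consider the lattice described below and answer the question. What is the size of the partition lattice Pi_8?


B(n) = number of set partitions of an n-element set.
B(n) satisfies the recurrence: B(n+1) = sum_k C(n,k)*B(k).
B(8) = 4140


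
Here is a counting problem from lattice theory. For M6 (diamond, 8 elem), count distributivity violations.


Distributive law: a ^ (b v c) = (a ^ b) v (a ^ c).
Check all 8^3 = 512 ordered triples (a,b,c).
  e.g. a=a1, b=a2, c=a3: lhs=a1 != rhs=0
  e.g. a=a1, b=a2, c=a4: lhs=a1 != rhs=0
Total violating triples: 120


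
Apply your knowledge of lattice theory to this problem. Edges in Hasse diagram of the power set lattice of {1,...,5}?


A cover relation a -< b holds when a < b with no c strictly between.
Cover relations:
  {} -< {1}
  {} -< {2}
  {} -< {3}
  {} -< {4}
  {} -< {5}
  {1} -< {1,2}
  {1} -< {1,3}
  {1} -< {1,4}
  ...72 more
Total: 80


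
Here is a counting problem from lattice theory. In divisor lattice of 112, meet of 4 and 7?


In a divisor lattice, meet = gcd (greatest common divisor).
By Euclidean algorithm or factoring: gcd(4,7) = 1


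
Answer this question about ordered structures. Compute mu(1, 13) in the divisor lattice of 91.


In a divisor lattice, mu(a,b) = mu(b/a) where mu is the classical Mobius function.
b/a = 13/1 = 13
Prime factorization of 13: primes [13]
13 is squarefree with 1 prime factor(s), so mu(13) = (-1)^1 = -1


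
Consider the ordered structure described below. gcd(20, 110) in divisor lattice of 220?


Meet=gcd.
gcd(20,110)=10


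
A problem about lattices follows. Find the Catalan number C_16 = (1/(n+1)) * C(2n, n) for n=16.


C(n) = C(2n, n) / (n+1).
C(32, 16) = 601080390
C(16) = 601080390 / 17 = 35357670


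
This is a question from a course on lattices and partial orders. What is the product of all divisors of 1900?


Divisors of 1900: [1, 2, 4, 5, 10, 19, 20, 25, 38, 50, 76, 95, 100, 190, 380, 475, 950, 1900]
Product = n^(d(n)/2) = 1900^(18/2)
Product = 322687697779000000000000000000


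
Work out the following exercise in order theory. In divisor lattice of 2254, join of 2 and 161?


In a divisor lattice, join = lcm (least common multiple).
gcd(2,161) = 1
lcm(2,161) = 2*161/gcd = 322/1 = 322


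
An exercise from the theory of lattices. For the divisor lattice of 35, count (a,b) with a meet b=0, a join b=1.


Complement pair (a,b): a meet b = bottom, a join b = top.
Here: gcd(a,b)=1 and lcm(a,b)=35, i.e. a*b=35 with a,b coprime.
Pairs found: (1,35), (5,7), (7,5), (35,1)
Total ordered pairs: 4


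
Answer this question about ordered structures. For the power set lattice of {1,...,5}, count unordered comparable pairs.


A comparable pair {a,b} has a < b or b < a in the order.
Count unordered pairs where one element is strictly below the other.
Examples: {{},{1}}, {{},{2}}, {{},{3}}, {{},{4}}, ...
Total comparable pairs: 211


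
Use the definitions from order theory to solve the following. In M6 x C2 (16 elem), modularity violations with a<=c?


Modular law: if a <= c then a v (b ^ c) = (a v b) ^ c.
Check all triples (a,b,c) with a <= c among 16 elements.
This lattice is modular (diamonds M_m and their chain-products are modular).
Total violating triples: 0


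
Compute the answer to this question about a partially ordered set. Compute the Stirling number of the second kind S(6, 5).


S(n,k) = k*S(n-1,k) + S(n-1,k-1).
S(5,5) = 1, S(5,4) = 10
S(6,5) = 5*1 + 10 = 5 + 10
S(6,5) = 15


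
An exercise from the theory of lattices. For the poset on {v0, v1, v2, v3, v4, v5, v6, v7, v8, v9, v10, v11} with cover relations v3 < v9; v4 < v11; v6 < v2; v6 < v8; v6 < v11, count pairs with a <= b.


The order relation is {(a,b) : a <= b}, reflexive so it includes (a,a).
Examples: (v0,v0), (v1,v1), (v10,v10), (v11,v11), (v2,v2), ...
Total ordered pairs: 17


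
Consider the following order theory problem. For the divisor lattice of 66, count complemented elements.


An element a is complemented if some b has a meet b = bottom, a join b = top.
a is complemented iff gcd(a, n/a)=1, i.e. a is a unitary divisor of 66.
Complemented elements: 1, 2, 3, 6, 11, 22, ... (2 more)
Count: 8


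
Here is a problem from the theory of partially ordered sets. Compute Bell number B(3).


B(n) = number of set partitions of an n-element set.
B(n) satisfies the recurrence: B(n+1) = sum_k C(n,k)*B(k).
B(3) = 5


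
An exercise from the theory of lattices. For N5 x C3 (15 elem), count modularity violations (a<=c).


Modular law: if a <= c then a v (b ^ c) = (a v b) ^ c.
Check all triples (a,b,c) with a <= c among 15 elements.
  e.g. a=(a,0), b=(c,0), c=(b,0): lhs=(a,0) != rhs=(b,0)
  e.g. a=(a,0), b=(c,1), c=(b,0): lhs=(a,0) != rhs=(b,0)
Total violating triples: 18


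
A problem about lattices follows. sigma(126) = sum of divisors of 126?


sigma(n) = sum of divisors.
Divisors of 126: [1, 2, 3, 6, 7, 9, 14, 18, 21, 42, 63, 126]
Sum = 312


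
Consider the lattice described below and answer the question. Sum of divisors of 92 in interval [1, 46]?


Interval [1,46] in divisors of 92: [1, 2, 23, 46]
Sum = 72


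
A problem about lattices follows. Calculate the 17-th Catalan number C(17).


C(n) = C(2n, n) / (n+1).
C(34, 17) = 2333606220
C(17) = 2333606220 / 18 = 129644790


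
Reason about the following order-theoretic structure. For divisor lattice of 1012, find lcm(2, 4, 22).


In a divisor lattice, join = lcm (least common multiple).
Compute lcm iteratively: start with first element, then lcm(current, next).
Elements: [2, 4, 22]
lcm(2,4) = 4
lcm(4,22) = 44
Final lcm = 44


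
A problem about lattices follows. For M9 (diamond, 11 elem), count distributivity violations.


Distributive law: a ^ (b v c) = (a ^ b) v (a ^ c).
Check all 11^3 = 1331 ordered triples (a,b,c).
  e.g. a=a1, b=a2, c=a3: lhs=a1 != rhs=0
  e.g. a=a1, b=a2, c=a4: lhs=a1 != rhs=0
Total violating triples: 504


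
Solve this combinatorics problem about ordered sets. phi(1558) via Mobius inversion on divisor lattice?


phi(n) = n * prod_{p|n} (1 - 1/p).
Prime divisors of 1558: [2, 19, 41]
phi(1558) = 1558 * (1 - 1/2) * (1 - 1/19) * (1 - 1/41)
phi(1558) = 720


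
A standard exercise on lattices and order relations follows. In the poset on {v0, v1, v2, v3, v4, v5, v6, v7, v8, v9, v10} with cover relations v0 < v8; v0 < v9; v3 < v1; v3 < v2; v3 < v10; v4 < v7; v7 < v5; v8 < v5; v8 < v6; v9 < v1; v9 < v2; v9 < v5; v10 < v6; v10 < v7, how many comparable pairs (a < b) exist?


A comparable pair {a,b} has a < b or b < a in the order.
Count unordered pairs where one element is strictly below the other.
Examples: {v0,v1}, {v0,v2}, {v0,v5}, {v0,v6}, ...
Total comparable pairs: 23


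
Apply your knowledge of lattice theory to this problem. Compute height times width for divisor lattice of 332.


Height = length of longest chain minus 1; width = size of largest antichain.
A maximum chain: 1 | 83 | 166 | 332  (height 3).
A maximum antichain: {2, 83}  (width 2).
Product = 3 * 2 = 6


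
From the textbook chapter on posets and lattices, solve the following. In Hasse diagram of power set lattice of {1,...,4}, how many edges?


A cover relation a -< b holds when a < b with no c strictly between.
Cover relations:
  {} -< {1}
  {} -< {2}
  {} -< {3}
  {} -< {4}
  {1} -< {1,2}
  {1} -< {1,3}
  {1} -< {1,4}
  {2} -< {1,2}
  ...24 more
Total: 32


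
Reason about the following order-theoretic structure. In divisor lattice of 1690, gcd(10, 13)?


Meet=gcd.
gcd(10,13)=1


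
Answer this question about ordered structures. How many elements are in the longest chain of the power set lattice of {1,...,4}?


A chain is a totally ordered subset; we count the number of elements in a maximum chain.
Compute, for each element x, the size of the longest chain ending at x:
  {}: 1
  {1}: 2
  {2}: 2
  {3}: 2
  {4}: 2
  {1,2}: 3
  ...
A maximum chain: {} < {1} < {1,2} < {1,2,3} < {1,2,3,4}
Number of elements in the longest chain: 5


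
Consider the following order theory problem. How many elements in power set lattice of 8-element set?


Power set = 2^n.
2^8 = 256


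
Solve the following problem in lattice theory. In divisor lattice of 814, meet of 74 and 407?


In a divisor lattice, meet = gcd (greatest common divisor).
By Euclidean algorithm or factoring: gcd(74,407) = 37


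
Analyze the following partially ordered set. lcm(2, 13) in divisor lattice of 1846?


Join=lcm.
gcd(2,13)=1
lcm=26


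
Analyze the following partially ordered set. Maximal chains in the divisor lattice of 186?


A maximal chain goes from the minimum element to a maximal element via cover relations.
Counting all min-to-max paths in the cover graph.
Total maximal chains: 6


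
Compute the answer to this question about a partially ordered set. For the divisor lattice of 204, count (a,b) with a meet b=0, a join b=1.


Complement pair (a,b): a meet b = bottom, a join b = top.
Here: gcd(a,b)=1 and lcm(a,b)=204, i.e. a*b=204 with a,b coprime.
Pairs found: (1,204), (3,68), (4,51), (12,17), ... (4 more)
Total ordered pairs: 8


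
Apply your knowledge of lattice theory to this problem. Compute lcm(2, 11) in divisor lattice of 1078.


In a divisor lattice, join = lcm (least common multiple).
gcd(2,11) = 1
lcm(2,11) = 2*11/gcd = 22/1 = 22


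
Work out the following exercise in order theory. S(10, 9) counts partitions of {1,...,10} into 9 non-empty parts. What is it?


S(n,k) = k*S(n-1,k) + S(n-1,k-1).
S(9,9) = 1, S(9,8) = 36
S(10,9) = 9*1 + 36 = 9 + 36
S(10,9) = 45


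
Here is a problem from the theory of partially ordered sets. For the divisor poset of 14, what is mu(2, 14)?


In a divisor lattice, mu(a,b) = mu(b/a) where mu is the classical Mobius function.
b/a = 14/2 = 7
Prime factorization of 7: primes [7]
7 is squarefree with 1 prime factor(s), so mu(7) = (-1)^1 = -1


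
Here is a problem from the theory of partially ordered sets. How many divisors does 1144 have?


Divisors of 1144: [1, 2, 4, 8, 11, 13, 22, 26, 44, 52, 88, 104, 143, 286, 572, 1144]
Count: 16


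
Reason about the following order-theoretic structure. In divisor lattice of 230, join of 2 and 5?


In a divisor lattice, join = lcm (least common multiple).
gcd(2,5) = 1
lcm(2,5) = 2*5/gcd = 10/1 = 10


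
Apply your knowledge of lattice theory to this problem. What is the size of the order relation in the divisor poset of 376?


The order relation is {(a,b) : a <= b}, reflexive so it includes (a,a).
Examples: (1,1), (1,188), (1,2), (1,376), (1,4), ...
Total ordered pairs: 30


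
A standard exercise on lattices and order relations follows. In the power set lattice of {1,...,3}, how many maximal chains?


A maximal chain goes from the minimum element to a maximal element via cover relations.
Counting all min-to-max paths in the cover graph.
Total maximal chains: 6


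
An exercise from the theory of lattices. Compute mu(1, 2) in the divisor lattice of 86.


In a divisor lattice, mu(a,b) = mu(b/a) where mu is the classical Mobius function.
b/a = 2/1 = 2
Prime factorization of 2: primes [2]
2 is squarefree with 1 prime factor(s), so mu(2) = (-1)^1 = -1


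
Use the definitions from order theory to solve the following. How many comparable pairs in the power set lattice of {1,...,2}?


A comparable pair {a,b} has a < b or b < a in the order.
Count unordered pairs where one element is strictly below the other.
Examples: {{},{1}}, {{},{2}}, {{},{1,2}}, {{1},{1,2}}, ...
Total comparable pairs: 5


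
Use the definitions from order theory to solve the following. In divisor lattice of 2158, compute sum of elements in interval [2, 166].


Interval [2,166] in divisors of 2158: [2, 166]
Sum = 168


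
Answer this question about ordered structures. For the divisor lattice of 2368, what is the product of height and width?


Height = length of longest chain minus 1; width = size of largest antichain.
A maximum chain: 1 | 37 | 74 | 148 | 296 | 592 | 1184 | 2368  (height 7).
A maximum antichain: {2, 37}  (width 2).
Product = 7 * 2 = 14


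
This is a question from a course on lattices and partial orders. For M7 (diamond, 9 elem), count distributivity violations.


Distributive law: a ^ (b v c) = (a ^ b) v (a ^ c).
Check all 9^3 = 729 ordered triples (a,b,c).
  e.g. a=a1, b=a2, c=a3: lhs=a1 != rhs=0
  e.g. a=a1, b=a2, c=a4: lhs=a1 != rhs=0
Total violating triples: 210


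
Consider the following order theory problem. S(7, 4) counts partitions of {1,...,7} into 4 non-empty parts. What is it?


S(n,k) = k*S(n-1,k) + S(n-1,k-1).
S(6,4) = 65, S(6,3) = 90
S(7,4) = 4*65 + 90 = 260 + 90
S(7,4) = 350


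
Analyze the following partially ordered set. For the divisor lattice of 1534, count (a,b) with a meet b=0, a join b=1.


Complement pair (a,b): a meet b = bottom, a join b = top.
Here: gcd(a,b)=1 and lcm(a,b)=1534, i.e. a*b=1534 with a,b coprime.
Pairs found: (1,1534), (2,767), (13,118), (26,59), ... (4 more)
Total ordered pairs: 8


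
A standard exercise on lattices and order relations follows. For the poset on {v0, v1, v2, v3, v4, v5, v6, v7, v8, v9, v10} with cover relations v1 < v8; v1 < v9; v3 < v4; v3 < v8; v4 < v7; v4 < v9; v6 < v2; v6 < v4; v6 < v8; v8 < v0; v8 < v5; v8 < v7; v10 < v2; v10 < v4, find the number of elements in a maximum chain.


A chain is a totally ordered subset; we count the number of elements in a maximum chain.
Compute, for each element x, the size of the longest chain ending at x:
  v1: 1
  v3: 1
  v6: 1
  v10: 1
  v2: 2
  v4: 2
  ...
A maximum chain: v1 < v8 < v0
Number of elements in the longest chain: 3


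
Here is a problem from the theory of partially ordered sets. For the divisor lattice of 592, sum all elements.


sigma(n) = sum of divisors.
Divisors of 592: [1, 2, 4, 8, 16, 37, 74, 148, 296, 592]
Sum = 1178


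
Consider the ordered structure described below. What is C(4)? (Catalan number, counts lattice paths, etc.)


C(n) = C(2n, n) / (n+1).
C(8, 4) = 70
C(4) = 70 / 5 = 14


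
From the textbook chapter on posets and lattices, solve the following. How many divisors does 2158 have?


Divisors of 2158: [1, 2, 13, 26, 83, 166, 1079, 2158]
Count: 8


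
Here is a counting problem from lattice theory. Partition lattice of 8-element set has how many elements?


B(n) = number of set partitions of an n-element set.
B(n) satisfies the recurrence: B(n+1) = sum_k C(n,k)*B(k).
B(8) = 4140


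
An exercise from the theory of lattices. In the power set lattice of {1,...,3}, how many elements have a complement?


An element a is complemented if some b has a meet b = bottom, a join b = top.
every subset A has complement S\A, so all elements are complemented.
Complemented elements: {}, {1}, {2}, {3}, {1,2}, {1,3}, ... (2 more)
Count: 8


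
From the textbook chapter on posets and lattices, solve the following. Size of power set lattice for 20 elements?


Power set = 2^n.
2^20 = 1048576


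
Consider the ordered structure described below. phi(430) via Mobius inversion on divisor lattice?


phi(n) = n * prod_{p|n} (1 - 1/p).
Prime divisors of 430: [2, 5, 43]
phi(430) = 430 * (1 - 1/2) * (1 - 1/5) * (1 - 1/43)
phi(430) = 168


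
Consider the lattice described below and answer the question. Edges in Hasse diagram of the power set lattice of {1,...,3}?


A cover relation a -< b holds when a < b with no c strictly between.
Cover relations:
  {} -< {1}
  {} -< {2}
  {} -< {3}
  {1} -< {1,2}
  {1} -< {1,3}
  {2} -< {1,2}
  {2} -< {2,3}
  {3} -< {1,3}
  ...4 more
Total: 12


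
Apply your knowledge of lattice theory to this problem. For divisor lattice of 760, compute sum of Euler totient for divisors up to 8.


Divisors of 760 up to 8: [1, 2, 4, 5, 8]
phi values: [1, 1, 2, 4, 4]
Sum = 12


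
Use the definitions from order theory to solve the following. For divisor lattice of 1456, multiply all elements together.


Divisors of 1456: [1, 2, 4, 7, 8, 13, 14, 16, 26, 28, 52, 56, 91, 104, 112, 182, 208, 364, 728, 1456]
Product = n^(d(n)/2) = 1456^(20/2)
Product = 42816754991425141257901415858176


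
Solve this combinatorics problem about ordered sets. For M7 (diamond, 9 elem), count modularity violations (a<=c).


Modular law: if a <= c then a v (b ^ c) = (a v b) ^ c.
Check all triples (a,b,c) with a <= c among 9 elements.
This lattice is modular (diamonds M_m and their chain-products are modular).
Total violating triples: 0


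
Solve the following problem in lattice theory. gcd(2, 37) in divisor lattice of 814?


Meet=gcd.
gcd(2,37)=1


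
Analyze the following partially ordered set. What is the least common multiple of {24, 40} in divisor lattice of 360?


In a divisor lattice, join = lcm (least common multiple).
Compute lcm iteratively: start with first element, then lcm(current, next).
Elements: [24, 40]
lcm(24,40) = 120
Final lcm = 120


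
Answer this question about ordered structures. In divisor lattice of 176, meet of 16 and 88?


In a divisor lattice, meet = gcd (greatest common divisor).
By Euclidean algorithm or factoring: gcd(16,88) = 8


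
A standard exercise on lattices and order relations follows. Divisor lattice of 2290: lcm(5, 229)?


Join=lcm.
gcd(5,229)=1
lcm=1145


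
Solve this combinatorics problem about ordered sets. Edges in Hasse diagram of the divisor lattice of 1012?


A cover relation a -< b holds when a < b with no c strictly between.
Cover relations:
  1 -< 2
  1 -< 11
  1 -< 23
  2 -< 4
  2 -< 22
  2 -< 46
  4 -< 44
  4 -< 92
  ...12 more
Total: 20
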